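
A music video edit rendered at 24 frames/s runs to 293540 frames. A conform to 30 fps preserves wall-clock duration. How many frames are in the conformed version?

366925 frames

Target frames = source frames × (target rate / source rate) = 293540 × (30)/(24) = 293540 × 5/4 = 366925.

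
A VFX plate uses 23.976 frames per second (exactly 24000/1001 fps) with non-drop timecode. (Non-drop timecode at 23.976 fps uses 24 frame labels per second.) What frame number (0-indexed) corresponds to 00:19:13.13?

Total seconds to the label: (0 × 3600 + 19 × 60 + 13) = 1153.
Frame index = 1153 × 24 + 13 = 27685.

27685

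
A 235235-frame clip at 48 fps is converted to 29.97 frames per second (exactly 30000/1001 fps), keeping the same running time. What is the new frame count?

Target frames = source frames × (target rate / source rate) = 235235 × (30000/1001)/(48) = 235235 × 625/1001 = 146875.

146875 frames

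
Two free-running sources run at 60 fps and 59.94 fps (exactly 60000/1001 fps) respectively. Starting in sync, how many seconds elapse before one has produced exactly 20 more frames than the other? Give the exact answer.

1001/3 seconds

The gap grows by |60000/1001 − 60| = 60/1001 frames per second.
Time for a 20-frame gap: 20 ÷ (60/1001) = 1001/3 s.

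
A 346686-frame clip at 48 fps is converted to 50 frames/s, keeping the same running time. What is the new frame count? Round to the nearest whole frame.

Frames at target rate = 346686 × (50) / (48) = 1444525/4 ≈ 361131.250.
Nearest whole frame: 361131.

361131 frames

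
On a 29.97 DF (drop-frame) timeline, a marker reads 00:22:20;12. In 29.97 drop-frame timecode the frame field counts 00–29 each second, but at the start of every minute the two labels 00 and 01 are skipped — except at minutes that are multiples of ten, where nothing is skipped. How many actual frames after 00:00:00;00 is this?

40172

As if non-drop at 30 labels/s: (0 × 3600 + 22 × 60 + 20) × 30 + 12 = 40212.
Minute boundaries passed: 22; those not divisible by 10: 22 − 2 = 20; dropped labels = 2 × 20 = 40.
Actual frame index = 40212 − 40 = 40172.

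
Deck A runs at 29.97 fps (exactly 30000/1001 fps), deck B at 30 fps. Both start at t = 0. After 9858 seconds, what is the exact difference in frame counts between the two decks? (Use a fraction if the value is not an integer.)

295740/1001 frames

A emits 30000/1001 × 9858 = 295740000/1001 frames; B emits 30 × 9858 = 295740.
Difference = 295740/1001 frames (≈ 295.4446); B is ahead of A.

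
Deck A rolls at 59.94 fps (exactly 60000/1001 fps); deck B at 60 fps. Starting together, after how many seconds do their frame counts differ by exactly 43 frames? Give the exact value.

43043/60 seconds

The gap grows by |60 − 60000/1001| = 60/1001 frames per second.
Time for a 43-frame gap: 43 ÷ (60/1001) = 43043/60 s.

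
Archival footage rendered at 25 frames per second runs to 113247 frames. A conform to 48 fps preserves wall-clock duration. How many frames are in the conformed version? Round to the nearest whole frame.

217434 frames

Frames at target rate = 113247 × (48) / (25) = 5435856/25 ≈ 217434.240.
Nearest whole frame: 217434.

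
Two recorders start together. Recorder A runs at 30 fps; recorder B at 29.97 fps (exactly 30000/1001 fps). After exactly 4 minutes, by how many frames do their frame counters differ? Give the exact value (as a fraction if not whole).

4 min = 240 s.
A emits 30 × 240 = 7200 frames; B emits 30000/1001 × 240 = 7200000/1001.
Difference = 7200/1001 frames (≈ 7.1928); B is behind A.

7200/1001 frames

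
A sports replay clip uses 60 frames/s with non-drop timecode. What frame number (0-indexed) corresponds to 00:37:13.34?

Total seconds to the label: (0 × 3600 + 37 × 60 + 13) = 2233.
Frame index = 2233 × 60 + 34 = 134014.

134014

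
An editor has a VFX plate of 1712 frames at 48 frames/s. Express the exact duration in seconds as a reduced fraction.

107/3 seconds

Running time = 1712 ÷ (48) = 1712 × 1/48 = 107/3 s.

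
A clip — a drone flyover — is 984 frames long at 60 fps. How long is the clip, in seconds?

16.4 seconds

Running time = 984 / (60) = 16.4 s.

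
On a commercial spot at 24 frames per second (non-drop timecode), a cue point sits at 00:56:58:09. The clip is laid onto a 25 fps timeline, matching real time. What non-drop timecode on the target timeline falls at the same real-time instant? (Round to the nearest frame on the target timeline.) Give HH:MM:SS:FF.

Source frame index: (0×3600 + 56×60 + 58) × 24 + 9 = 82041.
Real time: 82041 / (24) = 27347/8 s.
Target frame: (27347/8) × (25) = 683675/8 ≈ 85459.375 → 85459.
At 25 labels/s: frame 85459 → 00:56:58:09.

00:56:58:09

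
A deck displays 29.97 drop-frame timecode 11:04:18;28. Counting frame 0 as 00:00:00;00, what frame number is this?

1194572

Complete 10-minute blocks: 66, each 17982 frames → 1186812.
Remaining 4 whole minutes in the current block: 1800 + 3 × 1798 = 7194 frames.
Within the current minute: 18 × 30 + 28 − 2 = 566 (labels ;00/;01 skipped at this minute). Total = 1186812 + 7194 + 566 = 1194572.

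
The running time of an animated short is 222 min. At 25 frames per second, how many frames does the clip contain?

222 min = 13320 s.
Frames = 13320 × 25 = 333000.

333000 frames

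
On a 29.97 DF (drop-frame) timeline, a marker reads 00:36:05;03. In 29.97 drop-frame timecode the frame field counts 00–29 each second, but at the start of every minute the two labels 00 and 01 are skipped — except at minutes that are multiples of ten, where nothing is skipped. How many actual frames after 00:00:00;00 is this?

64887

As if non-drop at 30 labels/s: (0 × 3600 + 36 × 60 + 5) × 30 + 3 = 64953.
Minute boundaries passed: 36; those not divisible by 10: 36 − 3 = 33; dropped labels = 2 × 33 = 66.
Actual frame index = 64953 − 66 = 64887.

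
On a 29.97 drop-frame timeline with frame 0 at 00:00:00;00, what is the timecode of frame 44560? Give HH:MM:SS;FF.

Ten DF minutes hold 17982 frames, so frame 44560 lies in block 2 (frames 35964–53945) with 8596 frames into that block.
The block's first minute is 1800 frames and the rest 1798 each; 8596 frames reaches minute 4, so 2 × 18 + 4 × 2 = 44 labels have been skipped so far.
Adding those back, label number 44560 + 44 = 44604 at 30 labels/s is 1486 s + 24 f = 0 h 24 min 46 s frame 24, i.e. 00:24:46;24.

00:24:46;24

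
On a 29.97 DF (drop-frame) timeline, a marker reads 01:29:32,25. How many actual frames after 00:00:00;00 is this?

161023

As if non-drop at 30 labels/s: (1 × 3600 + 29 × 60 + 32) × 30 + 25 = 161185.
Minute boundaries passed: 89; those not divisible by 10: 89 − 8 = 81; dropped labels = 2 × 81 = 162.
Actual frame index = 161185 − 162 = 161023.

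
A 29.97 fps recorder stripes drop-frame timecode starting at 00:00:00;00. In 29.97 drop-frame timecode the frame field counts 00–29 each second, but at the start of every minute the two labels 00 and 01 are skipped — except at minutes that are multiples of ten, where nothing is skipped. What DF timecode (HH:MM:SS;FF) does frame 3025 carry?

00:01:40;27

Each 10-minute DF block holds 10 × 60 × 30 − 9 × 2 = 17982 frames. 3025 ÷ 17982 → 0 full blocks, remainder 3025.
Within the partial block the first minute is 1800 frames and each further minute 1798, so 1 further minute boundary passed. Total skipped labels = 18 × 0 + 2 × 1 = 2.
Non-drop label index = 3025 + 2 = 3027; at 30 labels/s that is 00:01:40:27, i.e. DF 00:01:40;27.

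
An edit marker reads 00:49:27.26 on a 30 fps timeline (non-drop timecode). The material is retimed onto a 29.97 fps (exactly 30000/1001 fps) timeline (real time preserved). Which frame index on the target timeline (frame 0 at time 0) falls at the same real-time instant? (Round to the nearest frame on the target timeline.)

Source frame index: (0×3600 + 49×60 + 27) × 30 + 26 = 89036.
Real time: 89036 / (30) = 44518/15 s.
Target frame: (44518/15) × (30000/1001) = 89036000/1001 ≈ 88947.053 → 88947.

frame 88947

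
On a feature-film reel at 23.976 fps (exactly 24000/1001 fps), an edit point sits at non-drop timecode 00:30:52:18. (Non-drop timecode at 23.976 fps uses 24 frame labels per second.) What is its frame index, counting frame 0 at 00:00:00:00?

Total seconds to the label: (0 × 3600 + 30 × 60 + 52) = 1852.
Frame index = 1852 × 24 + 18 = 44466.

frame 44466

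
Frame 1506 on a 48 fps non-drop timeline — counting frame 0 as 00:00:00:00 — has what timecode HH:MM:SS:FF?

1506 ÷ 48 = 31 full seconds, remainder 18 frames.
31 s = 0 h 0 min 31 s.
Timecode: 00:00:31:18.

00:00:31:18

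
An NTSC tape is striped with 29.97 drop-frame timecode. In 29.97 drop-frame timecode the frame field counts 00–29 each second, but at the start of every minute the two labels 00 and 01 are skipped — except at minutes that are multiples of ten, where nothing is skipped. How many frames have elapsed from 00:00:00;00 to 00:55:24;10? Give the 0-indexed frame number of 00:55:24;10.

99630

Complete 10-minute blocks: 5, each 17982 frames → 89910.
Remaining 5 whole minutes in the current block: 1800 + 4 × 1798 = 8992 frames.
Within the current minute: 24 × 30 + 10 − 2 = 728 (labels ;00/;01 skipped at this minute). Total = 89910 + 8992 + 728 = 99630.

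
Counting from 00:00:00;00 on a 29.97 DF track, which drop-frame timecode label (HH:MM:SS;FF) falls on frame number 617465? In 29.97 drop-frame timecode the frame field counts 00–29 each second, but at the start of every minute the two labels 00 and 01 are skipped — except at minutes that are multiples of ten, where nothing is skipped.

Ten DF minutes hold 17982 frames, so frame 617465 lies in block 34 (frames 611388–629369) with 6077 frames into that block.
The block's first minute is 1800 frames and the rest 1798 each; 6077 frames reaches minute 3, so 34 × 18 + 3 × 2 = 618 labels have been skipped so far.
Adding those back, label number 617465 + 618 = 618083 at 30 labels/s is 20602 s + 23 f = 5 h 43 min 22 s frame 23, i.e. 05:43:22;23.

05:43:22;23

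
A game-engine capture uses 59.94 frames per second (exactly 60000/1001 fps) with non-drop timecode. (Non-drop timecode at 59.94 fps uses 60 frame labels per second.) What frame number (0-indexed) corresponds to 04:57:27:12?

frame 1070832

Total seconds to the label: (4 × 3600 + 57 × 60 + 27) = 17847.
Frame index = 17847 × 60 + 12 = 1070832.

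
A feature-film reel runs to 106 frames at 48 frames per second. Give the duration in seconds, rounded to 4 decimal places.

Running time = 106 × 1/48 = 53/24 s ≈ 2.2083 s.

2.2083 seconds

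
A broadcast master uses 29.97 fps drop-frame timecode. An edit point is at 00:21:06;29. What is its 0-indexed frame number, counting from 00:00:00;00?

37971

As if non-drop at 30 labels/s: (0 × 3600 + 21 × 60 + 6) × 30 + 29 = 38009.
Minute boundaries passed: 21; those not divisible by 10: 21 − 2 = 19; dropped labels = 2 × 19 = 38.
Actual frame index = 38009 − 38 = 37971.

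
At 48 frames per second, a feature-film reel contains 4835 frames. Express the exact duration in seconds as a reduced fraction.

Running time = 4835 ÷ (48) = 4835 × 1/48 = 4835/48 s.

4835/48 seconds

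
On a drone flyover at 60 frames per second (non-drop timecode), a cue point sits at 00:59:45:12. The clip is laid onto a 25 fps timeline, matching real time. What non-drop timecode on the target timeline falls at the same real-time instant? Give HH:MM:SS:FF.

Source frame index: (0×3600 + 59×60 + 45) × 60 + 12 = 215112.
Real time: 215112 / (60) = 17926/5 s.
Target frame: (17926/5) × (25) = 89630.
At 25 labels/s: frame 89630 → 00:59:45:05.

00:59:45:05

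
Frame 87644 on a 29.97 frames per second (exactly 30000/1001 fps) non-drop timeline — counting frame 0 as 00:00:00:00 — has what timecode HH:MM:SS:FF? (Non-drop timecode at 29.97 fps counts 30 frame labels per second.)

00:48:41:14

87644 ÷ 30 = 2921 full seconds, remainder 14 frames.
2921 s = 0 h 48 min 41 s.
Timecode: 00:48:41:14.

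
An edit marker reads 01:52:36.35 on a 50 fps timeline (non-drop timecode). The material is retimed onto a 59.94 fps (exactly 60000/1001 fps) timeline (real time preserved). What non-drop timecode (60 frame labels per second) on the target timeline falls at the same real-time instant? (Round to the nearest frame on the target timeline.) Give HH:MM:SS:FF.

Source frame index: (1×3600 + 52×60 + 36) × 50 + 35 = 337835.
Real time: 337835 / (50) = 67567/10 s.
Target frame: (67567/10) × (60000/1001) = 405402000/1001 ≈ 404997.003 → 404997.
At 60 labels/s: frame 404997 → 01:52:29:57.

01:52:29:57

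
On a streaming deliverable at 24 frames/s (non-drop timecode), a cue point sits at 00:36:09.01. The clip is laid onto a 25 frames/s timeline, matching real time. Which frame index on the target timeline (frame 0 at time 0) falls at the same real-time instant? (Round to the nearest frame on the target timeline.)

Source frame index: (0×3600 + 36×60 + 9) × 24 + 1 = 52057.
Real time: 52057 / (24) = 52057/24 s.
Target frame: (52057/24) × (25) = 1301425/24 ≈ 54226.042 → 54226.

frame 54226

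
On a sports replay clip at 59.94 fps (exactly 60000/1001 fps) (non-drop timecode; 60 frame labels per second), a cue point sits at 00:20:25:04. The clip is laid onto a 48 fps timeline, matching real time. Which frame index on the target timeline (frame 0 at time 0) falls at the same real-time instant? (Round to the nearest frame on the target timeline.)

frame 58862

Source frame index: (0×3600 + 20×60 + 25) × 60 + 4 = 73504.
Real time: 73504 / (60000/1001) = 2299297/1875 s.
Target frame: (2299297/1875) × (48) = 36788752/625 ≈ 58862.003 → 58862.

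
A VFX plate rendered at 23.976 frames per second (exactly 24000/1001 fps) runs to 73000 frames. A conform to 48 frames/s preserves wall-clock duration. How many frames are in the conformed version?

Target frames = source frames × (target rate / source rate) = 73000 × (48)/(24000/1001) = 73000 × 1001/500 = 146146.

146146 frames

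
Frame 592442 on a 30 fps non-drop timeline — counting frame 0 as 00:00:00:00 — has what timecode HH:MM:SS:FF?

592442 ÷ 30 = 19748 full seconds, remainder 2 frames.
19748 s = 5 h 29 min 8 s.
Timecode: 05:29:08:02.

05:29:08:02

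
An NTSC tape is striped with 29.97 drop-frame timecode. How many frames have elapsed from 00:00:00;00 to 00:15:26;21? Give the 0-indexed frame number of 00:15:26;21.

As if non-drop at 30 labels/s: (0 × 3600 + 15 × 60 + 26) × 30 + 21 = 27801.
Minute boundaries passed: 15; those not divisible by 10: 15 − 1 = 14; dropped labels = 2 × 14 = 28.
Actual frame index = 27801 − 28 = 27773.

27773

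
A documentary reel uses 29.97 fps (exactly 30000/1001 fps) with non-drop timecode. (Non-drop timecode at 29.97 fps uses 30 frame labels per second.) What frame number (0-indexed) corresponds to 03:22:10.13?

Total seconds to the label: (3 × 3600 + 22 × 60 + 10) = 12130.
Frame index = 12130 × 30 + 13 = 363913.

frame 363913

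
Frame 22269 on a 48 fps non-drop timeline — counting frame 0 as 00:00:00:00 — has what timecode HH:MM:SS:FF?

22269 ÷ 48 = 463 full seconds, remainder 45 frames.
463 s = 0 h 7 min 43 s.
Timecode: 00:07:43:45.

00:07:43:45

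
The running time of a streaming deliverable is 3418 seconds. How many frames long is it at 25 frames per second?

Frames = 3418 × 25 = 85450.

85450 frames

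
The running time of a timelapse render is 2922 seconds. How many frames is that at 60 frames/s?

175320 frames

Frames = 2922 × 60 = 175320.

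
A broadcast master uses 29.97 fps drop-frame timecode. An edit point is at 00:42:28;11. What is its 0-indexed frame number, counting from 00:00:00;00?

76375

As if non-drop at 30 labels/s: (0 × 3600 + 42 × 60 + 28) × 30 + 11 = 76451.
Minute boundaries passed: 42; those not divisible by 10: 42 − 4 = 38; dropped labels = 2 × 38 = 76.
Actual frame index = 76451 − 76 = 76375.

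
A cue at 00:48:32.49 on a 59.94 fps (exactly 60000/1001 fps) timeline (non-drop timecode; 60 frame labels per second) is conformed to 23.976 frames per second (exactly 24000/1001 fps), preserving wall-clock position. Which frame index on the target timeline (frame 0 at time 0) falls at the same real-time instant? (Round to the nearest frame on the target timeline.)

frame 69908

Source frame index: (0×3600 + 48×60 + 32) × 60 + 49 = 174769.
Real time: 174769 / (60000/1001) = 174943769/60000 s.
Target frame: (174943769/60000) × (24000/1001) = 349538/5 ≈ 69907.600 → 69908.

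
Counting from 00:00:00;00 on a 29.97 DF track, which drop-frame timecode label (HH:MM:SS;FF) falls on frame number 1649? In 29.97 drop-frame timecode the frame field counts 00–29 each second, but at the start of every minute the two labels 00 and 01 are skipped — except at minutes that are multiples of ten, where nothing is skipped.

Each 10-minute DF block holds 10 × 60 × 30 − 9 × 2 = 17982 frames. 1649 ÷ 17982 → 0 full blocks, remainder 1649.
Within the partial block the first minute is 1800 frames and each further minute 1798, so 0 further minute boundaries passed. Total skipped labels = 18 × 0 + 2 × 0 = 0.
Non-drop label index = 1649 + 0 = 1649; at 30 labels/s that is 00:00:54:29, i.e. DF 00:00:54;29.

00:00:54;29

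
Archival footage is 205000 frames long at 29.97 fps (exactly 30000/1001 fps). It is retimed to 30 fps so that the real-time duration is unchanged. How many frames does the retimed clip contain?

Target frames = source frames × (target rate / source rate) = 205000 × (30)/(30000/1001) = 205000 × 1001/1000 = 205205.

205205 frames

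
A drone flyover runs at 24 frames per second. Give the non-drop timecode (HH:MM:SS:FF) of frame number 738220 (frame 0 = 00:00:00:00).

738220 ÷ 24 = 30759 full seconds, remainder 4 frames.
30759 s = 8 h 32 min 39 s.
Timecode: 08:32:39:04.

08:32:39:04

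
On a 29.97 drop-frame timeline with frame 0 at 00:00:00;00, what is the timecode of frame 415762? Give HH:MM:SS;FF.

03:51:12;18

Each 10-minute DF block holds 10 × 60 × 30 − 9 × 2 = 17982 frames. 415762 ÷ 17982 → 23 full blocks, remainder 2176.
Within the partial block the first minute is 1800 frames and each further minute 1798, so 1 further minute boundary passed. Total skipped labels = 18 × 23 + 2 × 1 = 416.
Non-drop label index = 415762 + 416 = 416178; at 30 labels/s that is 03:51:12:18, i.e. DF 03:51:12;18.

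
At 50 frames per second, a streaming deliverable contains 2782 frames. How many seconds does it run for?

Running time = 2782 / (50) = 55.64 s.

55.64 seconds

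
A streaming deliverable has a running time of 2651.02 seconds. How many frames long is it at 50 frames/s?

Frames = 2651.02 × 50 = 132551.

132551 frames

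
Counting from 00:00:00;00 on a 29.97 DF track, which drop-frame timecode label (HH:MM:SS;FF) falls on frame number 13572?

00:07:32;26

Each 10-minute DF block holds 10 × 60 × 30 − 9 × 2 = 17982 frames. 13572 ÷ 17982 → 0 full blocks, remainder 13572.
Within the partial block the first minute is 1800 frames and each further minute 1798, so 7 further minute boundaries passed. Total skipped labels = 18 × 0 + 2 × 7 = 14.
Non-drop label index = 13572 + 14 = 13586; at 30 labels/s that is 00:07:32:26, i.e. DF 00:07:32;26.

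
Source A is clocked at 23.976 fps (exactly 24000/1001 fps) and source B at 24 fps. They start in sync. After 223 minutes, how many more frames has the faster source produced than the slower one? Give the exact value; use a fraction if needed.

223 min = 13380 s.
A emits 24000/1001 × 13380 = 321120000/1001 frames; B emits 24 × 13380 = 321120.
Difference = 321120/1001 frames (≈ 320.7992); B is ahead of A.

321120/1001 frames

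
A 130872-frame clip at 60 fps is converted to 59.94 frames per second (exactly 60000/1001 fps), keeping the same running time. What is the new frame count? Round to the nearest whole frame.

Frames at target rate = 130872 × (60000/1001) / (60) = 18696000/143 ≈ 130741.259.
Nearest whole frame: 130741.

130741 frames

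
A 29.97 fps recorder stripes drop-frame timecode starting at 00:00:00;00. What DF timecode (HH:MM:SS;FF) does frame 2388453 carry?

Ten DF minutes hold 17982 frames, so frame 2388453 lies in block 132 (frames 2373624–2391605) with 14829 frames into that block.
The block's first minute is 1800 frames and the rest 1798 each; 14829 frames reaches minute 8, so 132 × 18 + 8 × 2 = 2392 labels have been skipped so far.
Adding those back, label number 2388453 + 2392 = 2390845 at 30 labels/s is 79694 s + 25 f = 22 h 8 min 14 s frame 25, i.e. 22:08:14;25.

22:08:14;25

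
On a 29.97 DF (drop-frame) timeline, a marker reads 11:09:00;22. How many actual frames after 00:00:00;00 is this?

Complete 10-minute blocks: 66, each 17982 frames → 1186812.
Remaining 9 whole minutes in the current block: 1800 + 8 × 1798 = 16184 frames.
Within the current minute: 0 × 30 + 22 − 2 = 20 (labels ;00/;01 skipped at this minute). Total = 1186812 + 16184 + 20 = 1203016.

1203016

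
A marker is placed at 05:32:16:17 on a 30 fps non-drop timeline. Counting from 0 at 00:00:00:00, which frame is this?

Total seconds to the label: (5 × 3600 + 32 × 60 + 16) = 19936.
Frame index = 19936 × 30 + 17 = 598097.

frame 598097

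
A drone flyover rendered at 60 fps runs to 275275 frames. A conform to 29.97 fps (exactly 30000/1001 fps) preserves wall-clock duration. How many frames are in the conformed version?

Target frames = source frames × (target rate / source rate) = 275275 × (30000/1001)/(60) = 275275 × 500/1001 = 137500.

137500 frames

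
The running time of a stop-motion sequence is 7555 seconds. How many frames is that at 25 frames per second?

Frames = 7555 × 25 = 188875.

188875 frames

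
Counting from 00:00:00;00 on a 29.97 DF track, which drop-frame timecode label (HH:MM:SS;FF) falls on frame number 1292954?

Ten DF minutes hold 17982 frames, so frame 1292954 lies in block 71 (frames 1276722–1294703) with 16232 frames into that block.
The block's first minute is 1800 frames and the rest 1798 each; 16232 frames reaches minute 9, so 71 × 18 + 9 × 2 = 1296 labels have been skipped so far.
Adding those back, label number 1292954 + 1296 = 1294250 at 30 labels/s is 43141 s + 20 f = 11 h 59 min 1 s frame 20, i.e. 11:59:01;20.

11:59:01;20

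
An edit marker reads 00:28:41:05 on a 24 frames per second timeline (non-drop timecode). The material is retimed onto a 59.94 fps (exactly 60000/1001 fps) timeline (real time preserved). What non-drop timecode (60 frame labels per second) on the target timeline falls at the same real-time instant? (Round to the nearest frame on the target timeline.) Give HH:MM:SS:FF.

Source frame index: (0×3600 + 28×60 + 41) × 24 + 5 = 41309.
Real time: 41309 / (24) = 41309/24 s.
Target frame: (41309/24) × (60000/1001) = 103272500/1001 ≈ 103169.331 → 103169.
At 60 labels/s: frame 103169 → 00:28:39:29.

00:28:39:29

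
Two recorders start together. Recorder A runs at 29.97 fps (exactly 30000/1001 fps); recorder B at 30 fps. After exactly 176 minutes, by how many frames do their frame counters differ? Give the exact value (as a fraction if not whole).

28800/91 frames

176 min = 10560 s.
A emits 30000/1001 × 10560 = 28800000/91 frames; B emits 30 × 10560 = 316800.
Difference = 28800/91 frames (≈ 316.4835); B is ahead of A.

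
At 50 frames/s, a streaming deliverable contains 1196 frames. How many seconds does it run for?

23.92 seconds

Running time = 1196 / (50) = 23.92 s.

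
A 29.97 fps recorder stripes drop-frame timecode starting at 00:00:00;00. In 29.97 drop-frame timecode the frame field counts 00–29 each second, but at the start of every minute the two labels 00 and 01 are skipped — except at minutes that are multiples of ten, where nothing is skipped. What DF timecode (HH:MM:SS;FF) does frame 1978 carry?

Ten DF minutes hold 17982 frames, so frame 1978 lies in block 0 (frames 0–17981) with 1978 frames into that block.
The block's first minute is 1800 frames and the rest 1798 each; 1978 frames reaches minute 1, so 0 × 18 + 1 × 2 = 2 labels have been skipped so far.
Adding those back, label number 1978 + 2 = 1980 at 30 labels/s is 66 s + 0 f = 0 h 1 min 6 s frame 0, i.e. 00:01:06;00.

00:01:06;00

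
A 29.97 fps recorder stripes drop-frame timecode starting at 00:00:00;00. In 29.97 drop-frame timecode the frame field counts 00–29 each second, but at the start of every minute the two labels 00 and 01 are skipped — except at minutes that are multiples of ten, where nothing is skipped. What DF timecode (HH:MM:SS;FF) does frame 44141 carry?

00:24:32;25

Ten DF minutes hold 17982 frames, so frame 44141 lies in block 2 (frames 35964–53945) with 8177 frames into that block.
The block's first minute is 1800 frames and the rest 1798 each; 8177 frames reaches minute 4, so 2 × 18 + 4 × 2 = 44 labels have been skipped so far.
Adding those back, label number 44141 + 44 = 44185 at 30 labels/s is 1472 s + 25 f = 0 h 24 min 32 s frame 25, i.e. 00:24:32;25.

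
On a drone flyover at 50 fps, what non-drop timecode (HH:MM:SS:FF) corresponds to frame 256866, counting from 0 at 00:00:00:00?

01:25:37:16

256866 ÷ 50 = 5137 full seconds, remainder 16 frames.
5137 s = 1 h 25 min 37 s.
Timecode: 01:25:37:16.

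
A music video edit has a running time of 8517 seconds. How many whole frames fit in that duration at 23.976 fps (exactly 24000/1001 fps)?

Frames = 8517 × 24000/1001 = 204408000/1001 ≈ 204203.7962.
Complete frames: 204203.

204203 frames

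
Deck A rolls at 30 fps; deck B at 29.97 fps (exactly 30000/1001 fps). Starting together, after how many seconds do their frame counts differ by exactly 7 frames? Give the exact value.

7007/30 seconds

The gap grows by |30000/1001 − 30| = 30/1001 frames per second.
Time for a 7-frame gap: 7 ÷ (30/1001) = 7007/30 s.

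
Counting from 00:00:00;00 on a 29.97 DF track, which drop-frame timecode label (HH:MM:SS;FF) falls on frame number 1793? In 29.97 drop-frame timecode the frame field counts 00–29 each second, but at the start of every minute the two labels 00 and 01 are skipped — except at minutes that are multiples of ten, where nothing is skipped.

Ten DF minutes hold 17982 frames, so frame 1793 lies in block 0 (frames 0–17981) with 1793 frames into that block.
The block's first minute is 1800 frames and the rest 1798 each; 1793 frames reaches minute 0, so 0 × 18 + 0 × 2 = 0 labels have been skipped so far.
Adding those back, label number 1793 + 0 = 1793 at 30 labels/s is 59 s + 23 f = 0 h 0 min 59 s frame 23, i.e. 00:00:59;23.

00:00:59;23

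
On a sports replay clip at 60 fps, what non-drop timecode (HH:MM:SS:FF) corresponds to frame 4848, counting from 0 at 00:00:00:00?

4848 ÷ 60 = 80 full seconds, remainder 48 frames.
80 s = 0 h 1 min 20 s.
Timecode: 00:01:20:48.

00:01:20:48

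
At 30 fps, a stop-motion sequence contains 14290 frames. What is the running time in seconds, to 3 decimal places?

Running time = 14290 × 1/30 = 1429/3 s ≈ 476.333 s.

476.333 seconds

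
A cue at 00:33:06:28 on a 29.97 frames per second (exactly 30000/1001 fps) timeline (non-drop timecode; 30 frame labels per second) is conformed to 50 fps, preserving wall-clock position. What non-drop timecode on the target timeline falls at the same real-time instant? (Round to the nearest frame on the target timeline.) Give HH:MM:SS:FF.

00:33:08:46

Source frame index: (0×3600 + 33×60 + 6) × 30 + 28 = 59608.
Real time: 59608 / (30000/1001) = 7458451/3750 s.
Target frame: (7458451/3750) × (50) = 7458451/75 ≈ 99446.013 → 99446.
At 50 labels/s: frame 99446 → 00:33:08:46.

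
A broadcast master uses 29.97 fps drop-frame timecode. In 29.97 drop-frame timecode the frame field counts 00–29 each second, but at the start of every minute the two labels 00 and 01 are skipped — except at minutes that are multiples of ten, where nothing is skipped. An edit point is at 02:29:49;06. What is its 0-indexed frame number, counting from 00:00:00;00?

269406

Complete 10-minute blocks: 14, each 17982 frames → 251748.
Remaining 9 whole minutes in the current block: 1800 + 8 × 1798 = 16184 frames.
Within the current minute: 49 × 30 + 6 − 2 = 1474 (labels ;00/;01 skipped at this minute). Total = 251748 + 16184 + 1474 = 269406.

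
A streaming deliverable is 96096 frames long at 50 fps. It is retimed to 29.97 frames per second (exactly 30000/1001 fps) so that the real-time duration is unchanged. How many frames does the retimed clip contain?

Target frames = source frames × (target rate / source rate) = 96096 × (30000/1001)/(50) = 96096 × 600/1001 = 57600.

57600 frames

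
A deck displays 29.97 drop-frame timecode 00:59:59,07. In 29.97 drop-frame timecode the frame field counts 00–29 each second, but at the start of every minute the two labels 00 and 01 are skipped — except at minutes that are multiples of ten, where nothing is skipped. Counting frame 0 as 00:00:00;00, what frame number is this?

As if non-drop at 30 labels/s: (0 × 3600 + 59 × 60 + 59) × 30 + 7 = 107977.
Minute boundaries passed: 59; those not divisible by 10: 59 − 5 = 54; dropped labels = 2 × 54 = 108.
Actual frame index = 107977 − 108 = 107869.

107869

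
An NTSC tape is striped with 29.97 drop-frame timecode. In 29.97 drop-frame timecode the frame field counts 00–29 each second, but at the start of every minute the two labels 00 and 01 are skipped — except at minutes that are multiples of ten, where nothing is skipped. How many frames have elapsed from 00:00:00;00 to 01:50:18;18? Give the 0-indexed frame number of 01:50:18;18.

198360

Complete 10-minute blocks: 11, each 17982 frames → 197802.
Remaining 0 whole minutes in the current block: 0 frames.
Within the current minute: 18 × 30 + 18 = 558. Total = 197802 + 0 + 558 = 198360.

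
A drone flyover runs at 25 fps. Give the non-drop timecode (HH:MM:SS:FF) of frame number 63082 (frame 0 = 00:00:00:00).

63082 ÷ 25 = 2523 full seconds, remainder 7 frames.
2523 s = 0 h 42 min 3 s.
Timecode: 00:42:03:07.

00:42:03:07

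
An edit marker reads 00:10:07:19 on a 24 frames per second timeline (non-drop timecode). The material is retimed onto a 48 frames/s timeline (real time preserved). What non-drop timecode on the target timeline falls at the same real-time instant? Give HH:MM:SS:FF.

00:10:07:38

Source frame index: (0×3600 + 10×60 + 7) × 24 + 19 = 14587.
Real time: 14587 / (24) = 14587/24 s.
Target frame: (14587/24) × (48) = 29174.
At 48 labels/s: frame 29174 → 00:10:07:38.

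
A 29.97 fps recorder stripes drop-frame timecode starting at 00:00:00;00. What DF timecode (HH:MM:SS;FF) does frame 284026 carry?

Ten DF minutes hold 17982 frames, so frame 284026 lies in block 15 (frames 269730–287711) with 14296 frames into that block.
The block's first minute is 1800 frames and the rest 1798 each; 14296 frames reaches minute 7, so 15 × 18 + 7 × 2 = 284 labels have been skipped so far.
Adding those back, label number 284026 + 284 = 284310 at 30 labels/s is 9477 s + 0 f = 2 h 37 min 57 s frame 0, i.e. 02:37:57;00.

02:37:57;00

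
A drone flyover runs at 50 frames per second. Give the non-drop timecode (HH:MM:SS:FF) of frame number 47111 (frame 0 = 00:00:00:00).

47111 ÷ 50 = 942 full seconds, remainder 11 frames.
942 s = 0 h 15 min 42 s.
Timecode: 00:15:42:11.

00:15:42:11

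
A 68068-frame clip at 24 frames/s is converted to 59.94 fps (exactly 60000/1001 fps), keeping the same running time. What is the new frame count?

Target frames = source frames × (target rate / source rate) = 68068 × (60000/1001)/(24) = 68068 × 2500/1001 = 170000.

170000 frames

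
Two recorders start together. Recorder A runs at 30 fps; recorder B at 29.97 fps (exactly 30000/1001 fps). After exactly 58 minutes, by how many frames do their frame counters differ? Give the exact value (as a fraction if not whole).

58 min = 3480 s.
A emits 30 × 3480 = 104400 frames; B emits 30000/1001 × 3480 = 104400000/1001.
Difference = 104400/1001 frames (≈ 104.2957); B is behind A.

104400/1001 frames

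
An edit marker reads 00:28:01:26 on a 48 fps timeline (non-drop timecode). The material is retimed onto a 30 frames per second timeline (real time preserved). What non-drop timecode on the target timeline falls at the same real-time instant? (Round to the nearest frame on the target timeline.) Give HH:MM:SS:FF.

Source frame index: (0×3600 + 28×60 + 1) × 48 + 26 = 80714.
Real time: 80714 / (48) = 40357/24 s.
Target frame: (40357/24) × (30) = 201785/4 ≈ 50446.250 → 50446.
At 30 labels/s: frame 50446 → 00:28:01:16.

00:28:01:16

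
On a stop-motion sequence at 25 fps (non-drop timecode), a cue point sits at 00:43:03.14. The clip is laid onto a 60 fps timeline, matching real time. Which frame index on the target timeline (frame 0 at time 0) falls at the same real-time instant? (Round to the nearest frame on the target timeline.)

Source frame index: (0×3600 + 43×60 + 3) × 25 + 14 = 64589.
Real time: 64589 / (25) = 64589/25 s.
Target frame: (64589/25) × (60) = 775068/5 ≈ 155013.600 → 155014.

frame 155014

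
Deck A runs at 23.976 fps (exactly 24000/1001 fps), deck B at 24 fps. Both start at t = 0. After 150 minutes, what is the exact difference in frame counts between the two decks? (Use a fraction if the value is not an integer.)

216000/1001 frames

150 min = 9000 s.
A emits 24000/1001 × 9000 = 216000000/1001 frames; B emits 24 × 9000 = 216000.
Difference = 216000/1001 frames (≈ 215.7842); B is ahead of A.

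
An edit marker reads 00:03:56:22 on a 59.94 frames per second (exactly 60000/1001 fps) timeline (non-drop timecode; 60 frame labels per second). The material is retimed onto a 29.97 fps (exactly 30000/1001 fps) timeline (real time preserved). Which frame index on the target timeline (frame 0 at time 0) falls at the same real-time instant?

Source frame index: (0×3600 + 3×60 + 56) × 60 + 22 = 14182.
Real time: 14182 / (60000/1001) = 7098091/30000 s.
Target frame: (7098091/30000) × (30000/1001) = 7091.

frame 7091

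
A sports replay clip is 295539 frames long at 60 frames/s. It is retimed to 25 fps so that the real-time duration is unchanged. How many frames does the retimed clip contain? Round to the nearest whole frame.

Frames at target rate = 295539 × (25) / (60) = 492565/4 ≈ 123141.250.
Nearest whole frame: 123141.

123141 frames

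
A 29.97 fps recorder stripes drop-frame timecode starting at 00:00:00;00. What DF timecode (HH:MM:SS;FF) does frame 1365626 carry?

Each 10-minute DF block holds 10 × 60 × 30 − 9 × 2 = 17982 frames. 1365626 ÷ 17982 → 75 full blocks, remainder 16976.
Within the partial block the first minute is 1800 frames and each further minute 1798, so 9 further minute boundaries passed. Total skipped labels = 18 × 75 + 2 × 9 = 1368.
Non-drop label index = 1365626 + 1368 = 1366994; at 30 labels/s that is 12:39:26:14, i.e. DF 12:39:26;14.

12:39:26;14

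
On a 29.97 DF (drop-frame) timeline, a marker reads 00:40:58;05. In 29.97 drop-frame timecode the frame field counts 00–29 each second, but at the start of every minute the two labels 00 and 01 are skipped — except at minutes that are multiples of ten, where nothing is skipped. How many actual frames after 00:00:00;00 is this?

As if non-drop at 30 labels/s: (0 × 3600 + 40 × 60 + 58) × 30 + 5 = 73745.
Minute boundaries passed: 40; those not divisible by 10: 40 − 4 = 36; dropped labels = 2 × 36 = 72.
Actual frame index = 73745 − 72 = 73673.

73673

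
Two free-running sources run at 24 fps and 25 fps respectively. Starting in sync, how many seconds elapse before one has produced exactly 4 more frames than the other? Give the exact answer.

4 seconds

The gap grows by |25 − 24| = 1 frame per second.
Time for a 4-frame gap: 4 ÷ (1) = 4 s.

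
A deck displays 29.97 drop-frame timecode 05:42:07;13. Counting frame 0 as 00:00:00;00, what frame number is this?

Complete 10-minute blocks: 34, each 17982 frames → 611388.
Remaining 2 whole minutes in the current block: 1800 + 1 × 1798 = 3598 frames.
Within the current minute: 7 × 30 + 13 − 2 = 221 (labels ;00/;01 skipped at this minute). Total = 611388 + 3598 + 221 = 615207.

615207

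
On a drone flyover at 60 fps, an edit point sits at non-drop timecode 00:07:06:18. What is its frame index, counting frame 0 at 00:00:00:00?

Total seconds to the label: (0 × 3600 + 7 × 60 + 6) = 426.
Frame index = 426 × 60 + 18 = 25578.

frame 25578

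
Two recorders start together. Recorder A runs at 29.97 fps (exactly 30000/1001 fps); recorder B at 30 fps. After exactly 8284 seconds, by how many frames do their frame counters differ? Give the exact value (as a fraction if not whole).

248520/1001 frames

A emits 30000/1001 × 8284 = 248520000/1001 frames; B emits 30 × 8284 = 248520.
Difference = 248520/1001 frames (≈ 248.2717); B is ahead of A.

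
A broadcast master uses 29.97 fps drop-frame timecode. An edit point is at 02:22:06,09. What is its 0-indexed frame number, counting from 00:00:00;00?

Complete 10-minute blocks: 14, each 17982 frames → 251748.
Remaining 2 whole minutes in the current block: 1800 + 1 × 1798 = 3598 frames.
Within the current minute: 6 × 30 + 9 − 2 = 187 (labels ;00/;01 skipped at this minute). Total = 251748 + 3598 + 187 = 255533.

255533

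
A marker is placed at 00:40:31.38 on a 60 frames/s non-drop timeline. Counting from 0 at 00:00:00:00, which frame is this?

145898

Total seconds to the label: (0 × 3600 + 40 × 60 + 31) = 2431.
Frame index = 2431 × 60 + 38 = 145898.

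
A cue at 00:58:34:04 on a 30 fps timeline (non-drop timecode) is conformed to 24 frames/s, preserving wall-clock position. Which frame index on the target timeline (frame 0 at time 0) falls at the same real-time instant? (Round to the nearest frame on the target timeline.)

frame 84339

Source frame index: (0×3600 + 58×60 + 34) × 30 + 4 = 105424.
Real time: 105424 / (30) = 52712/15 s.
Target frame: (52712/15) × (24) = 421696/5 ≈ 84339.200 → 84339.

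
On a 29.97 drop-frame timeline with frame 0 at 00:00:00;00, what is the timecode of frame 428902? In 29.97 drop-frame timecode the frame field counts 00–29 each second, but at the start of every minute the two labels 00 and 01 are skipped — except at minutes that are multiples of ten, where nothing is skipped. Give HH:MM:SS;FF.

03:58:31;02

Ten DF minutes hold 17982 frames, so frame 428902 lies in block 23 (frames 413586–431567) with 15316 frames into that block.
The block's first minute is 1800 frames and the rest 1798 each; 15316 frames reaches minute 8, so 23 × 18 + 8 × 2 = 430 labels have been skipped so far.
Adding those back, label number 428902 + 430 = 429332 at 30 labels/s is 14311 s + 2 f = 3 h 58 min 31 s frame 2, i.e. 03:58:31;02.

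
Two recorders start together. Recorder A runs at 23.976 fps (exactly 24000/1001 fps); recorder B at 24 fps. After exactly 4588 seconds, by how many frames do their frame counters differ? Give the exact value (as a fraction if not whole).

A emits 24000/1001 × 4588 = 110112000/1001 frames; B emits 24 × 4588 = 110112.
Difference = 110112/1001 frames (≈ 110.0020); B is ahead of A.

110112/1001 frames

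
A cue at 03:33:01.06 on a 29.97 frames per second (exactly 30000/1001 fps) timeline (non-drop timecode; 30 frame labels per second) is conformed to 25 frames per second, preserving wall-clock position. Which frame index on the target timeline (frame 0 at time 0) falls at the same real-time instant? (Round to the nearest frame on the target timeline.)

frame 319850

Source frame index: (3×3600 + 33×60 + 1) × 30 + 6 = 383436.
Real time: 383436 / (30000/1001) = 31984953/2500 s.
Target frame: (31984953/2500) × (25) = 31984953/100 ≈ 319849.530 → 319850.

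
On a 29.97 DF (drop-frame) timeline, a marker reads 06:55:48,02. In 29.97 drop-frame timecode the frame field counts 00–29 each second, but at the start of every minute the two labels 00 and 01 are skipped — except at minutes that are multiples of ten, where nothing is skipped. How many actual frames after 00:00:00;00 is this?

Complete 10-minute blocks: 41, each 17982 frames → 737262.
Remaining 5 whole minutes in the current block: 1800 + 4 × 1798 = 8992 frames.
Within the current minute: 48 × 30 + 2 − 2 = 1440 (labels ;00/;01 skipped at this minute). Total = 737262 + 8992 + 1440 = 747694.

747694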